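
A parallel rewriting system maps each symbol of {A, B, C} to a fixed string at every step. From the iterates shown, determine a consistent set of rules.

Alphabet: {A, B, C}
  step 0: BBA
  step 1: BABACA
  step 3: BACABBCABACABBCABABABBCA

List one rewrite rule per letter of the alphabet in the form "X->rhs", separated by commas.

A->CA, B->BA, C->BB

  step 0 ⇒ step 1: BBA ⇒ BA·BA·CA
    A ↦ CA
    B ↦ BA
    C ↦ BB  (constrained at step 1)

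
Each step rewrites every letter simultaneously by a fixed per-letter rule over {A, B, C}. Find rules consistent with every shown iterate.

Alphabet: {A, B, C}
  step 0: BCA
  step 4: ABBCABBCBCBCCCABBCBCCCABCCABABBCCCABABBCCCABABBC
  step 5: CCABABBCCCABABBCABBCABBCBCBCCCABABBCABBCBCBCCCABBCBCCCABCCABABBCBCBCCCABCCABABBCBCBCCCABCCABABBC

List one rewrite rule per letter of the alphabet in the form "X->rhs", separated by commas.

  step 4 ⇒ step 5: ABBCABBCBCBCCCABBCBCCCABCCABABBCCCABABBCCCABABBC ⇒ CC·AB·AB·BC·CC·AB·AB·BC·AB·BC·AB·BC·BC·BC·CC·AB·AB·BC·AB·BC·BC·BC·CC·AB·BC·BC·CC·AB·CC·AB·AB·BC·BC·BC·CC·AB·CC·AB·AB·BC·BC·BC·CC·AB·CC·AB·AB·BC
    A ↦ CC
    B ↦ AB
    C ↦ BC

A->CC, B->AB, C->BC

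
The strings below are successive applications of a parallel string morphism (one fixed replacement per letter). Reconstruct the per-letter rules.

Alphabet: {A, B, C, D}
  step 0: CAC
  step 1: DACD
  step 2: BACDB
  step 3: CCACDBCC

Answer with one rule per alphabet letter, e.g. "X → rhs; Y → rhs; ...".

  step 2 ⇒ step 3: BACDB ⇒ CC·AC·D·B·CC
    A ↦ AC
    B ↦ CC
    C ↦ D
    D ↦ B

A->AC, B->CC, C->D, D->B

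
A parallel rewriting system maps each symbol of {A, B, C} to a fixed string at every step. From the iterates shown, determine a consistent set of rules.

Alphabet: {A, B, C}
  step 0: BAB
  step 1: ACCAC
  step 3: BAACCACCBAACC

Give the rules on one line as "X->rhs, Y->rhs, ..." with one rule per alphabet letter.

  step 0 ⇒ step 1: BAB ⇒ AC·C·AC
    A ↦ C
    B ↦ AC
    C ↦ BA  (constrained at step 1)

A->C, B->AC, C->BA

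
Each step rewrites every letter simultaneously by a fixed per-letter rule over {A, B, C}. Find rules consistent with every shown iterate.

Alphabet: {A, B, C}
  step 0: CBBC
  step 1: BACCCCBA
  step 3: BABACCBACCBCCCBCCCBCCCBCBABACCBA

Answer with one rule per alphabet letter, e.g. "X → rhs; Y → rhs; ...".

  step 0 ⇒ step 1: CBBC ⇒ BA·CC·CC·BA
    B ↦ CC
    C ↦ BA
    A ↦ BC  (constrained at step 1)

A->BC, B->CC, C->BA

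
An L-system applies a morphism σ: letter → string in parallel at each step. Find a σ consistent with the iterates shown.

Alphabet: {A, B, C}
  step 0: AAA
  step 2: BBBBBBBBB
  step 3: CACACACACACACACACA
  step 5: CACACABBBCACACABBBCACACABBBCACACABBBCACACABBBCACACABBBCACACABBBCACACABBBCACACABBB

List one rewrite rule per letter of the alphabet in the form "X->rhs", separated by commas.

  step 2 ⇒ step 3: BBBBBBBBB ⇒ CA·CA·CA·CA·CA·CA·CA·CA·CA
    B ↦ CA
    A ↦ C  (constrained at step 0)
    C ↦ BBB  (constrained at step 3)

A->C, B->CA, C->BBB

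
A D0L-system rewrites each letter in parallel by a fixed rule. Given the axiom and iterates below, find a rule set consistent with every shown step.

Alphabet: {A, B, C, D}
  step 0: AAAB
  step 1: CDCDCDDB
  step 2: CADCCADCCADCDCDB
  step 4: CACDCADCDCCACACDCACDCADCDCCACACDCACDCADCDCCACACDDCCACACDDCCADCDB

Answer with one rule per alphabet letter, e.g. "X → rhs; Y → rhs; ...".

A->CD, B->DB, C->CA, D->DC

  step 1 ⇒ step 2: CDCDCDDB ⇒ CA·DC·CA·DC·CA·DC·DC·DB
    B ↦ DB
    C ↦ CA
    D ↦ DC
  step 0 ⇒ step 1: AAAB ⇒ CD·CD·CD·DB
    A ↦ CD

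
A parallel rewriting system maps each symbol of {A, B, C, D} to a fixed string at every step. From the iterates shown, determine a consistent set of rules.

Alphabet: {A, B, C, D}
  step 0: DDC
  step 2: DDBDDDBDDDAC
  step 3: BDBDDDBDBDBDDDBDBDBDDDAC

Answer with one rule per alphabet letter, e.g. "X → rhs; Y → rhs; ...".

A->DD, B->DD, C->AC, D->BD

  step 2 ⇒ step 3: DDBDDDBDDDAC ⇒ BD·BD·DD·BD·BD·BD·DD·BD·BD·BD·DD·AC
    A ↦ DD
    B ↦ DD
    C ↦ AC
    D ↦ BD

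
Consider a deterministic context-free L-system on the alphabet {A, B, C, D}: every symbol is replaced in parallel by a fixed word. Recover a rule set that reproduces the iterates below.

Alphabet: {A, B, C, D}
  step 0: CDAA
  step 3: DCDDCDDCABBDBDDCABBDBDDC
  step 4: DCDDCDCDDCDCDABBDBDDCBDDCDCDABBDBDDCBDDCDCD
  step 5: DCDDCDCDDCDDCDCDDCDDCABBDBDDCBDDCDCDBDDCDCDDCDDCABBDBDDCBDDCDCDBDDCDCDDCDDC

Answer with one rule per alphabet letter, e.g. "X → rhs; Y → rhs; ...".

A->AB, B->BD, C->D, D->DC

  step 4 ⇒ step 5: DCDDCDCDDCDCDABBDBDDCBDDCDCDABBDBDDCBDDCDCD ⇒ DC·D·DC·DC·D·DC·D·DC·DC·D·DC·D·DC·AB·BD·BD·DC·BD·DC·DC·D·BD·DC·DC·D·DC·D·DC·AB·BD·BD·DC·BD·DC·DC·D·BD·DC·DC·D·DC·D·DC
    A ↦ AB
    B ↦ BD
    C ↦ D
    D ↦ DC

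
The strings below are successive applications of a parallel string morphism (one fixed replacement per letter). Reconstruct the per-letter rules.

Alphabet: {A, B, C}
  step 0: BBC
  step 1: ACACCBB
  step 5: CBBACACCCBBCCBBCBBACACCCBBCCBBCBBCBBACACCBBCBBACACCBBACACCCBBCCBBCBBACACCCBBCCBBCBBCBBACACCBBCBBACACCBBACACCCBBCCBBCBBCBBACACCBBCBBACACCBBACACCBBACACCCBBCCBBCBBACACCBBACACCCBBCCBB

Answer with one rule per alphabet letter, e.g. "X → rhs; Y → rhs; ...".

A->C, B->AC, C->CBB

  step 0 ⇒ step 1: BBC ⇒ AC·AC·CBB
    B ↦ AC
    C ↦ CBB
    A ↦ C  (constrained at step 1)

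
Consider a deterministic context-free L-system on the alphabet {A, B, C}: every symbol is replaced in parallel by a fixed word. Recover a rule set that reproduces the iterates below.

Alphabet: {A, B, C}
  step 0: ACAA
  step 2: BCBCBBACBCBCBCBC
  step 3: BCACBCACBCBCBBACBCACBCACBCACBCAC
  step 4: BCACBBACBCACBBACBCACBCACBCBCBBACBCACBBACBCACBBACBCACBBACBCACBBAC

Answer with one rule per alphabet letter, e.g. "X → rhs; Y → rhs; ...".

A->BB, B->BC, C->AC

  step 3 ⇒ step 4: BCACBCACBCBCBBACBCACBCACBCACBCAC ⇒ BC·AC·BB·AC·BC·AC·BB·AC·BC·AC·BC·AC·BC·BC·BB·AC·BC·AC·BB·AC·BC·AC·BB·AC·BC·AC·BB·AC·BC·AC·BB·AC
    A ↦ BB
    B ↦ BC
    C ↦ AC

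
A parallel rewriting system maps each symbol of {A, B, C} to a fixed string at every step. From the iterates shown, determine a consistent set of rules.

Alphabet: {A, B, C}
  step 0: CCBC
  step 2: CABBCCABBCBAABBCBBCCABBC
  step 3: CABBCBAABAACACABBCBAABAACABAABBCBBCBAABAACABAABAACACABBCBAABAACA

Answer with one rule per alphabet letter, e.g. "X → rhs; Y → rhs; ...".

  step 2 ⇒ step 3: CABBCCABBCBAABBCBBCCABBC ⇒ CA·BBC·BAA·BAA·CA·CA·BBC·BAA·BAA·CA·BAA·BBC·BBC·BAA·BAA·CA·BAA·BAA·CA·CA·BBC·BAA·BAA·CA
    A ↦ BBC
    B ↦ BAA
    C ↦ CA

A->BBC, B->BAA, C->CA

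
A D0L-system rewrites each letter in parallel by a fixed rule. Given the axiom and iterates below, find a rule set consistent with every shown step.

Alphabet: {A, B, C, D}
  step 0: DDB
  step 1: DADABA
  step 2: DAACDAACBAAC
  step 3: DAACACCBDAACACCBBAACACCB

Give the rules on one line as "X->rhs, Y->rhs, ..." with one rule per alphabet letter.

  step 2 ⇒ step 3: DAACDAACBAAC ⇒ DA·AC·AC·CB·DA·AC·AC·CB·BA·AC·AC·CB
    A ↦ AC
    B ↦ BA
    C ↦ CB
    D ↦ DA

A->AC, B->BA, C->CB, D->DA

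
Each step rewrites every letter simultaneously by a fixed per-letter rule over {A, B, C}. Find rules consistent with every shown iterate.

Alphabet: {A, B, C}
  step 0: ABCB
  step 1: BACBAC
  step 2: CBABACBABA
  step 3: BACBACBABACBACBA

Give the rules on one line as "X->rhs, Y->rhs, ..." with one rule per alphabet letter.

A->BA, B->C, C->BA

  step 2 ⇒ step 3: CBABACBABA ⇒ BA·C·BA·C·BA·BA·C·BA·C·BA
    A ↦ BA
    B ↦ C
    C ↦ BA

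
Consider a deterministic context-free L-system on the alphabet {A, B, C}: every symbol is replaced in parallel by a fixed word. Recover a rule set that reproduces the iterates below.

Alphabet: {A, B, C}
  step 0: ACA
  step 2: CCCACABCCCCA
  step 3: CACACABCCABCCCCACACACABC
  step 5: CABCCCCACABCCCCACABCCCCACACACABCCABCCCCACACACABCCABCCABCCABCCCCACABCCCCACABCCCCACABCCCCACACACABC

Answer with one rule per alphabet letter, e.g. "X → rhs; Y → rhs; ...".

  step 2 ⇒ step 3: CCCACABCCCCA ⇒ CA·CA·CA·BC·CA·BC·CC·CA·CA·CA·CA·BC
    A ↦ BC
    B ↦ CC
    C ↦ CA

A->BC, B->CC, C->CA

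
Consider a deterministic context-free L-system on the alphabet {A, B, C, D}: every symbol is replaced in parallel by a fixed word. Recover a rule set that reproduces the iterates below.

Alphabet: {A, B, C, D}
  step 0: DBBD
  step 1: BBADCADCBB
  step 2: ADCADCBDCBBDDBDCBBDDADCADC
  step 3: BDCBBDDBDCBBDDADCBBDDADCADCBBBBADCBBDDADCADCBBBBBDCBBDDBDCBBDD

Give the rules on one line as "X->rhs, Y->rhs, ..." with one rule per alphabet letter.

  step 2 ⇒ step 3: ADCADCBDCBBDDBDCBBDDADCADC ⇒ BDC·BB·DD·BDC·BB·DD·ADC·BB·DD·ADC·ADC·BB·BB·ADC·BB·DD·ADC·ADC·BB·BB·BDC·BB·DD·BDC·BB·DD
    A ↦ BDC
    B ↦ ADC
    C ↦ DD
    D ↦ BB

A->BDC, B->ADC, C->DD, D->BB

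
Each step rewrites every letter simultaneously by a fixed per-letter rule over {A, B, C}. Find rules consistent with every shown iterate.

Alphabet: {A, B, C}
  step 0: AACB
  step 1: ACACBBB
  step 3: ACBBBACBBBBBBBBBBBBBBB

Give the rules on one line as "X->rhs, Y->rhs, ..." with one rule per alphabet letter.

A->AC, B->BB, C->B

  step 0 ⇒ step 1: AACB ⇒ AC·AC·B·BB
    A ↦ AC
    B ↦ BB
    C ↦ B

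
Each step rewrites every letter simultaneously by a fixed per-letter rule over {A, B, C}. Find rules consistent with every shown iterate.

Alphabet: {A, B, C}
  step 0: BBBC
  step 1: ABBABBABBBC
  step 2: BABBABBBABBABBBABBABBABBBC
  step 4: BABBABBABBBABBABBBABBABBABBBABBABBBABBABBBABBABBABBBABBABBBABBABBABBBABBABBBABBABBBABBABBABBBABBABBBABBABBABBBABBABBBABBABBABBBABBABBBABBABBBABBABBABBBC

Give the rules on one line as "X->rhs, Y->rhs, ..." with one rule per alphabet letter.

  step 1 ⇒ step 2: ABBABBABBBC ⇒ B·ABB·ABB·B·ABB·ABB·B·ABB·ABB·ABB·BC
    A ↦ B
    B ↦ ABB
    C ↦ BC

A->B, B->ABB, C->BC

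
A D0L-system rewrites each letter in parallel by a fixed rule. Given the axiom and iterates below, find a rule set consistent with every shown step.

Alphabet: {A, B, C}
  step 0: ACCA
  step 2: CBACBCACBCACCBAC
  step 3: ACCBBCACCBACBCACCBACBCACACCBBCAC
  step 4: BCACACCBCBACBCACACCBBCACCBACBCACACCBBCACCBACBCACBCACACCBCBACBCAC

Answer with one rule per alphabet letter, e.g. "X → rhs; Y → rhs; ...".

  step 3 ⇒ step 4: ACCBBCACCBACBCACCBACBCACACCBBCAC ⇒ BC·AC·AC·CB·CB·AC·BC·AC·AC·CB·BC·AC·CB·AC·BC·AC·AC·CB·BC·AC·CB·AC·BC·AC·BC·AC·AC·CB·CB·AC·BC·AC
    A ↦ BC
    B ↦ CB
    C ↦ AC

A->BC, B->CB, C->AC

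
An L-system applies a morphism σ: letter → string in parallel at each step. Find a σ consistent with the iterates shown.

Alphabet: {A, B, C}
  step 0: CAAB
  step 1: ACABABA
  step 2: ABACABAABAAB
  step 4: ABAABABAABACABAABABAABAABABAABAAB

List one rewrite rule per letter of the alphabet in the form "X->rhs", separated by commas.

A->AB, B->A, C->AC

  step 1 ⇒ step 2: ACABABA ⇒ AB·AC·AB·A·AB·A·AB
    A ↦ AB
    B ↦ A
    C ↦ AC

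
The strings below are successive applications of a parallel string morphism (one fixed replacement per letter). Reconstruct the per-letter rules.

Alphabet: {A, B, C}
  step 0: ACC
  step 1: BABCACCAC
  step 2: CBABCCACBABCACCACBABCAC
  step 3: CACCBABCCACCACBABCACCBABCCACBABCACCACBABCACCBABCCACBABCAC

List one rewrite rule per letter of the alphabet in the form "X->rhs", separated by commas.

  step 2 ⇒ step 3: CBABCCACBABCACCACBABCAC ⇒ CAC·C·BAB·C·CAC·CAC·BAB·CAC·C·BAB·C·CAC·BAB·CAC·CAC·BAB·CAC·C·BAB·C·CAC·BAB·CAC
    A ↦ BAB
    B ↦ C
    C ↦ CAC

A->BAB, B->C, C->CAC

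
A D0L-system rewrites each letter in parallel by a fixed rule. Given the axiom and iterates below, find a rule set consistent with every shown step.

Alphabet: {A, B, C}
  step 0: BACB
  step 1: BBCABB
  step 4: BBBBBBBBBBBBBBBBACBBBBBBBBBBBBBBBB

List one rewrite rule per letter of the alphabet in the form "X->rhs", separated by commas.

A->C, B->BB, C->A

  step 0 ⇒ step 1: BACB ⇒ BB·C·A·BB
    A ↦ C
    B ↦ BB
    C ↦ A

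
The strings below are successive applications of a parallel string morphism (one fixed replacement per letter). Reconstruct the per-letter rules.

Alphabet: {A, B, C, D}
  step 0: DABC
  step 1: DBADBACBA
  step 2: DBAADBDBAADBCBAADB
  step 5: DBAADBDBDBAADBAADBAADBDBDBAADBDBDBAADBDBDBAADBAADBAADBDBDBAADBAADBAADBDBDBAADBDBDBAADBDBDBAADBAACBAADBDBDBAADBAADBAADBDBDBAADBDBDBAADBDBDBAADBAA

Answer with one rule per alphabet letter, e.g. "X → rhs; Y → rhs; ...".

  step 1 ⇒ step 2: DBADBACBA ⇒ DBA·A·DB·DBA·A·DB·CBA·A·DB
    A ↦ DB
    B ↦ A
    C ↦ CBA
    D ↦ DBA

A->DB, B->A, C->CBA, D->DBA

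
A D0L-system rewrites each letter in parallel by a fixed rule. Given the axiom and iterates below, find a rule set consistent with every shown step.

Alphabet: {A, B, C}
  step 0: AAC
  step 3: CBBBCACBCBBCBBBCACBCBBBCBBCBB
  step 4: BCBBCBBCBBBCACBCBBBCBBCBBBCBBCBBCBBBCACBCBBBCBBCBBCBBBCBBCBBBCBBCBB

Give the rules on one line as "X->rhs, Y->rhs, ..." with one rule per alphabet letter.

A->CAC, B->CBB, C->B

  step 3 ⇒ step 4: CBBBCACBCBBCBBBCACBCBBBCBBCBB ⇒ B·CBB·CBB·CBB·B·CAC·B·CBB·B·CBB·CBB·B·CBB·CBB·CBB·B·CAC·B·CBB·B·CBB·CBB·CBB·B·CBB·CBB·B·CBB·CBB
    A ↦ CAC
    B ↦ CBB
    C ↦ B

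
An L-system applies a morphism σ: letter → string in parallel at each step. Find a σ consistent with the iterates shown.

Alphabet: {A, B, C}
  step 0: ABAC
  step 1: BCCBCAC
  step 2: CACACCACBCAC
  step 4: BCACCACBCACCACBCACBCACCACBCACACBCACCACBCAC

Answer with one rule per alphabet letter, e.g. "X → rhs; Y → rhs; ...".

A->BC, B->C, C->AC

  step 1 ⇒ step 2: BCCBCAC ⇒ C·AC·AC·C·AC·BC·AC
    A ↦ BC
    B ↦ C
    C ↦ AC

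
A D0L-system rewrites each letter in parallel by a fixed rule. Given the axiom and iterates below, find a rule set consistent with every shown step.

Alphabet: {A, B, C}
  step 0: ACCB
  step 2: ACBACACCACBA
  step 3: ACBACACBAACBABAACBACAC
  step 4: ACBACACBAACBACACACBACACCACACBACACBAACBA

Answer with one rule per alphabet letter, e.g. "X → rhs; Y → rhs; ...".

  step 3 ⇒ step 4: ACBACACBAACBABAACBACAC ⇒ AC·BA·C·AC·BA·AC·BA·C·AC·AC·BA·C·AC·C·AC·AC·BA·C·AC·BA·AC·BA
    A ↦ AC
    B ↦ C
    C ↦ BA

A->AC, B->C, C->BA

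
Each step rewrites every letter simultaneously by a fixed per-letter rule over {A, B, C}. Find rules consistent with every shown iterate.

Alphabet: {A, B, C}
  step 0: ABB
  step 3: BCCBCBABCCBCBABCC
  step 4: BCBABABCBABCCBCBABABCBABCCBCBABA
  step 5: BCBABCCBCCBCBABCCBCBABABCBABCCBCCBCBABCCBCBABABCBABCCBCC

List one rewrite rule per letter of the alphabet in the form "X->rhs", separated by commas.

A->C, B->BC, C->BA

  step 4 ⇒ step 5: BCBABABCBABCCBCBABABCBABCCBCBABA ⇒ BC·BA·BC·C·BC·C·BC·BA·BC·C·BC·BA·BA·BC·BA·BC·C·BC·C·BC·BA·BC·C·BC·BA·BA·BC·BA·BC·C·BC·C
    A ↦ C
    B ↦ BC
    C ↦ BA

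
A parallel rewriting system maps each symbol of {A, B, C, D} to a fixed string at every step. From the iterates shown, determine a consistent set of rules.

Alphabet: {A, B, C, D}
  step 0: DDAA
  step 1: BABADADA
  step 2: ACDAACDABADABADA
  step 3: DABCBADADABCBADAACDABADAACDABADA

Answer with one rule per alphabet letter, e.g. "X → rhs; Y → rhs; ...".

  step 2 ⇒ step 3: ACDAACDABADABADA ⇒ DA·BC·BA·DA·DA·BC·BA·DA·AC·DA·BA·DA·AC·DA·BA·DA
    A ↦ DA
    B ↦ AC
    C ↦ BC
    D ↦ BA

A->DA, B->AC, C->BC, D->BA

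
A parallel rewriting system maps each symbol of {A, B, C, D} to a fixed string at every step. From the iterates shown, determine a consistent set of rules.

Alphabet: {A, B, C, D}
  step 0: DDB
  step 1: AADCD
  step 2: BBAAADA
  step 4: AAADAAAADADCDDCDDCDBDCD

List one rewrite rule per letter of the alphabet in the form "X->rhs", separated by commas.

A->B, B->DCD, C->AAD, D->A

  step 1 ⇒ step 2: AADCD ⇒ B·B·A·AAD·A
    A ↦ B
    C ↦ AAD
    D ↦ A
  step 0 ⇒ step 1: DDB ⇒ A·A·DCD
    B ↦ DCD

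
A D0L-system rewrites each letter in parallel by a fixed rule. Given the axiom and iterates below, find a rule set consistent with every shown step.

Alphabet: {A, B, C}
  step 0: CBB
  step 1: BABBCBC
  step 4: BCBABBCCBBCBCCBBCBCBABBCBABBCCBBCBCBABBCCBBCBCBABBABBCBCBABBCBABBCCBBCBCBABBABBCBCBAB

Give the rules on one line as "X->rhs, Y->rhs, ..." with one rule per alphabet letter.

A->CB, B->BC, C->BAB

  step 0 ⇒ step 1: CBB ⇒ BAB·BC·BC
    B ↦ BC
    C ↦ BAB
    A ↦ CB  (constrained at step 1)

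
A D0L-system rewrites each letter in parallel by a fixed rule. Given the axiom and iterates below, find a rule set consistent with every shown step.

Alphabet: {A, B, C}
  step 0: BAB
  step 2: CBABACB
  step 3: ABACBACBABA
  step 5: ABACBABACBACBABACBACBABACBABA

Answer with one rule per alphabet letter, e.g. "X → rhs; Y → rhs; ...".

A->CB, B->A, C->AB

  step 2 ⇒ step 3: CBABACB ⇒ AB·A·CB·A·CB·AB·A
    A ↦ CB
    B ↦ A
    C ↦ AB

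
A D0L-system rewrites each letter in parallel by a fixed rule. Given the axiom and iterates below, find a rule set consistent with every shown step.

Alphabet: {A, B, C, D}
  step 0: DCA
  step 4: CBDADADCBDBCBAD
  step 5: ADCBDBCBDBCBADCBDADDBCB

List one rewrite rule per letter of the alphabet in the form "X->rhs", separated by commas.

A->DB, B->D, C->A, D->CB

  step 4 ⇒ step 5: CBDADADCBDBCBAD ⇒ A·D·CB·DB·CB·DB·CB·A·D·CB·D·A·D·DB·CB
    A ↦ DB
    B ↦ D
    C ↦ A
    D ↦ CB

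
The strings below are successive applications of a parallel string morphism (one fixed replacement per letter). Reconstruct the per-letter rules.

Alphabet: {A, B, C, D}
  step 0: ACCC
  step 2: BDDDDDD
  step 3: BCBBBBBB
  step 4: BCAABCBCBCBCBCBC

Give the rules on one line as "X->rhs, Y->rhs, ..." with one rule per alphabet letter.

  step 3 ⇒ step 4: BCBBBBBB ⇒ BC·AA·BC·BC·BC·BC·BC·BC
    B ↦ BC
    C ↦ AA
    A ↦ D  (constrained at step 0)
  step 2 ⇒ step 3: BDDDDDD ⇒ BC·B·B·B·B·B·B
    D ↦ B

A->D, B->BC, C->AA, D->B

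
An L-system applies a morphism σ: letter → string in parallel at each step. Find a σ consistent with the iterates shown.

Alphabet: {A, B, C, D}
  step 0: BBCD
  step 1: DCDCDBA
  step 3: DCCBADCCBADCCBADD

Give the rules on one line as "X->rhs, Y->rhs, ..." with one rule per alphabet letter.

A->C, B->DC, C->D, D->BA

  step 0 ⇒ step 1: BBCD ⇒ DC·DC·D·BA
    B ↦ DC
    C ↦ D
    D ↦ BA
    A ↦ C  (constrained at step 1)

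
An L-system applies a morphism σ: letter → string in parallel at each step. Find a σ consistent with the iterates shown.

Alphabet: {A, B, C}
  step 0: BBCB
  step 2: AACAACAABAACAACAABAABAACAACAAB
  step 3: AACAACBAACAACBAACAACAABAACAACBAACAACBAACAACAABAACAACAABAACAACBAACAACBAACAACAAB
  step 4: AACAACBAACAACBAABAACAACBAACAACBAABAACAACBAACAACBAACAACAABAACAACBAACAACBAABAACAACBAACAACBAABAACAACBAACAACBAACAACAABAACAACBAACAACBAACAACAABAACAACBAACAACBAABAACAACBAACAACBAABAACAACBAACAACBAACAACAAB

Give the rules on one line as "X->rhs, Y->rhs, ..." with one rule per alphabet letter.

A->AAC, B->AAB, C->B

  step 3 ⇒ step 4: AACAACBAACAACBAACAACAABAACAACBAACAACBAACAACAABAACAACAABAACAACBAACAACBAACAACAAB ⇒ AAC·AAC·B·AAC·AAC·B·AAB·AAC·AAC·B·AAC·AAC·B·AAB·AAC·AAC·B·AAC·AAC·B·AAC·AAC·AAB·AAC·AAC·B·AAC·AAC·B·AAB·AAC·AAC·B·AAC·AAC·B·AAB·AAC·AAC·B·AAC·AAC·B·AAC·AAC·AAB·AAC·AAC·B·AAC·AAC·B·AAC·AAC·AAB·AAC·AAC·B·AAC·AAC·B·AAB·AAC·AAC·B·AAC·AAC·B·AAB·AAC·AAC·B·AAC·AAC·B·AAC·AAC·AAB
    A ↦ AAC
    B ↦ AAB
    C ↦ B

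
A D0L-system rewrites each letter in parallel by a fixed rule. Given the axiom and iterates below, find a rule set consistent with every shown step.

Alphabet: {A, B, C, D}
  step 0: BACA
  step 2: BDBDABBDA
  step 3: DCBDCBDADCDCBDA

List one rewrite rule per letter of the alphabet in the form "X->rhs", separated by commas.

A->DA, B->DC, C->D, D->B

  step 2 ⇒ step 3: BDBDABBDA ⇒ DC·B·DC·B·DA·DC·DC·B·DA
    A ↦ DA
    B ↦ DC
    D ↦ B
    C ↦ D  (constrained at step 0)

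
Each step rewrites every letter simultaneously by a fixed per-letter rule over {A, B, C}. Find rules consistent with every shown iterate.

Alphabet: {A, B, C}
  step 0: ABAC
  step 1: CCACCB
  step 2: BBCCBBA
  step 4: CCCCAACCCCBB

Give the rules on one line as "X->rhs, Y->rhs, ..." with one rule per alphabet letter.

  step 1 ⇒ step 2: CCACCB ⇒ B·B·CC·B·B·A
    A ↦ CC
    B ↦ A
    C ↦ B

A->CC, B->A, C->B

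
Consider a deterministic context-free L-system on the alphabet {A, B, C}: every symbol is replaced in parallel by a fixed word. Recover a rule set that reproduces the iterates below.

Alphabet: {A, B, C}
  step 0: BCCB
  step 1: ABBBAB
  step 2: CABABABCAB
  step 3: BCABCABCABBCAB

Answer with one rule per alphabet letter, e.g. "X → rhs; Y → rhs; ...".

A->C, B->AB, C->B

  step 2 ⇒ step 3: CABABABCAB ⇒ B·C·AB·C·AB·C·AB·B·C·AB
    A ↦ C
    B ↦ AB
    C ↦ B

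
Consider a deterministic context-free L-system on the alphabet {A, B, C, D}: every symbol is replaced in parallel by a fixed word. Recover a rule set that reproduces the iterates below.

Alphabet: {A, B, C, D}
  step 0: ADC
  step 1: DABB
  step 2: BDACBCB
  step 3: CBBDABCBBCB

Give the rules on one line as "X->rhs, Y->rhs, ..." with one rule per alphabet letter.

  step 2 ⇒ step 3: BDACBCB ⇒ CB·B·DA·B·CB·B·CB
    A ↦ DA
    B ↦ CB
    C ↦ B
    D ↦ B

A->DA, B->CB, C->B, D->B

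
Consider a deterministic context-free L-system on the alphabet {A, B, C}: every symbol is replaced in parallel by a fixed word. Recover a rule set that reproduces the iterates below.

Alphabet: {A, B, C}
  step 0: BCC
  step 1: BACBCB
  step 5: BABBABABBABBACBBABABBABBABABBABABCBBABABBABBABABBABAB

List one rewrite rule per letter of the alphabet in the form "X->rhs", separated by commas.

  step 0 ⇒ step 1: BCC ⇒ BA·CB·CB
    B ↦ BA
    C ↦ CB
    A ↦ B  (constrained at step 1)

A->B, B->BA, C->CB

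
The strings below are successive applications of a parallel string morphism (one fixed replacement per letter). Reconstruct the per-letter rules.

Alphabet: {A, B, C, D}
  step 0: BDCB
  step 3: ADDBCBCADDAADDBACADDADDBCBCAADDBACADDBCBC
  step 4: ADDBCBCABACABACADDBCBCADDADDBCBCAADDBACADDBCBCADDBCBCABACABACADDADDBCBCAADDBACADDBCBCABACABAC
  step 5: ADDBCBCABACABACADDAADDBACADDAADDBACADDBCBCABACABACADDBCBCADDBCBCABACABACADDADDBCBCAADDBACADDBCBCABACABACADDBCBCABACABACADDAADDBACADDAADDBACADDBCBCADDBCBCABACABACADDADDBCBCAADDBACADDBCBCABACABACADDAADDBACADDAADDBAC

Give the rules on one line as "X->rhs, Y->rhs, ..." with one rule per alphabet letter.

A->ADD, B->A, C->BAC, D->BC

  step 4 ⇒ step 5: ADDBCBCABACABACADDBCBCADDADDBCBCAADDBACADDBCBCADDBCBCABACABACADDADDBCBCAADDBACADDBCBCABACABAC ⇒ ADD·BC·BC·A·BAC·A·BAC·ADD·A·ADD·BAC·ADD·A·ADD·BAC·ADD·BC·BC·A·BAC·A·BAC·ADD·BC·BC·ADD·BC·BC·A·BAC·A·BAC·ADD·ADD·BC·BC·A·ADD·BAC·ADD·BC·BC·A·BAC·A·BAC·ADD·BC·BC·A·BAC·A·BAC·ADD·A·ADD·BAC·ADD·A·ADD·BAC·ADD·BC·BC·ADD·BC·BC·A·BAC·A·BAC·ADD·ADD·BC·BC·A·ADD·BAC·ADD·BC·BC·A·BAC·A·BAC·ADD·A·ADD·BAC·ADD·A·ADD·BAC
    A ↦ ADD
    B ↦ A
    C ↦ BAC
    D ↦ BC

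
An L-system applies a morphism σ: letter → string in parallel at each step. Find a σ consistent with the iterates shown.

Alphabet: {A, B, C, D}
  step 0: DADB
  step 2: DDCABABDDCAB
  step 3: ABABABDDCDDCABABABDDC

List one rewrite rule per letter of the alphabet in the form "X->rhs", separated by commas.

A->DD, B->C, C->AB, D->AB

  step 2 ⇒ step 3: DDCABABDDCAB ⇒ AB·AB·AB·DD·C·DD·C·AB·AB·AB·DD·C
    A ↦ DD
    B ↦ C
    C ↦ AB
    D ↦ AB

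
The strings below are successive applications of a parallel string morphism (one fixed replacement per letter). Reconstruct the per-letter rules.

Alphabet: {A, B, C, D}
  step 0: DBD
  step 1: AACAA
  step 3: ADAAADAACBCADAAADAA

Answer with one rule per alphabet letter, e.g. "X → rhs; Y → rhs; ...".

A->AD, B->C, C->CB, D->AA

  step 0 ⇒ step 1: DBD ⇒ AA·C·AA
    B ↦ C
    D ↦ AA
    A ↦ AD  (constrained at step 1)
    C ↦ CB  (constrained at step 1)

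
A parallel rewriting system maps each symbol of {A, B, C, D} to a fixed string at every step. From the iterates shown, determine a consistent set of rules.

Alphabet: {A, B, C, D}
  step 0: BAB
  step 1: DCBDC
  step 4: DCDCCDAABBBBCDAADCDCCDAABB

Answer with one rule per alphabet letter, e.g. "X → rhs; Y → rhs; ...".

A->B, B->DC, C->CD, D->AA

  step 0 ⇒ step 1: BAB ⇒ DC·B·DC
    A ↦ B
    B ↦ DC
    C ↦ CD  (constrained at step 1)
    D ↦ AA  (constrained at step 1)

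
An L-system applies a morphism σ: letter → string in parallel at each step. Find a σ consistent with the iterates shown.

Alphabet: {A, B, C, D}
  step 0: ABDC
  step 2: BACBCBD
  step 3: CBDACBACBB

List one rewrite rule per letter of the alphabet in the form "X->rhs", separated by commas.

  step 2 ⇒ step 3: BACBCBD ⇒ CB·D·A·CB·A·CB·B
    A ↦ D
    B ↦ CB
    C ↦ A
    D ↦ B

A->D, B->CB, C->A, D->B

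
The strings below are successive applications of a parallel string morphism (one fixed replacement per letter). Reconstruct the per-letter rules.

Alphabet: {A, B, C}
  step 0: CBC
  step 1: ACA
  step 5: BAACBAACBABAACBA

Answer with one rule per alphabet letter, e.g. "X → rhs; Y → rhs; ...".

A->BA, B->C, C->A

  step 0 ⇒ step 1: CBC ⇒ A·C·A
    B ↦ C
    C ↦ A
    A ↦ BA  (constrained at step 1)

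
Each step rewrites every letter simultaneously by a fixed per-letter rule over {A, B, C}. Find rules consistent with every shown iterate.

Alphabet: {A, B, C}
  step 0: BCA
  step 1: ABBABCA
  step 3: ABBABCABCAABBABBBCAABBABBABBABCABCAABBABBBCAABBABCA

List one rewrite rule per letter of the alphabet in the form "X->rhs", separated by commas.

  step 0 ⇒ step 1: BCA ⇒ ABB·A·BCA
    A ↦ BCA
    B ↦ ABB
    C ↦ A

A->BCA, B->ABB, C->A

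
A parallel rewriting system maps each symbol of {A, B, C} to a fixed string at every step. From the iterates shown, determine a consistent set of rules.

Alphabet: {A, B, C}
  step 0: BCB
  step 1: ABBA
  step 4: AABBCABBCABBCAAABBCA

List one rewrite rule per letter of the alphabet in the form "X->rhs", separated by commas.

A->CA, B->A, C->BB

  step 0 ⇒ step 1: BCB ⇒ A·BB·A
    B ↦ A
    C ↦ BB
    A ↦ CA  (constrained at step 1)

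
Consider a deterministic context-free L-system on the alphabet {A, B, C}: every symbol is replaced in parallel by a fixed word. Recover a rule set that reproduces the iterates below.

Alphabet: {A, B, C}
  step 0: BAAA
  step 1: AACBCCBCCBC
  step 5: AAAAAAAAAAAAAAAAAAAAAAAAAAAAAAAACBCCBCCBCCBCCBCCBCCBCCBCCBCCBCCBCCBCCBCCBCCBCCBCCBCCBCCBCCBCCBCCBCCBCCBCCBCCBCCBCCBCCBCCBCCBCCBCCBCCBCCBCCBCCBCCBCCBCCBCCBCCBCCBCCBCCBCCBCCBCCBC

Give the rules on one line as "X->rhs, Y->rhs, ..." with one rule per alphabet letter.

  step 0 ⇒ step 1: BAAA ⇒ AA·CBC·CBC·CBC
    A ↦ CBC
    B ↦ AA
    C ↦ A  (constrained at step 1)

A->CBC, B->AA, C->A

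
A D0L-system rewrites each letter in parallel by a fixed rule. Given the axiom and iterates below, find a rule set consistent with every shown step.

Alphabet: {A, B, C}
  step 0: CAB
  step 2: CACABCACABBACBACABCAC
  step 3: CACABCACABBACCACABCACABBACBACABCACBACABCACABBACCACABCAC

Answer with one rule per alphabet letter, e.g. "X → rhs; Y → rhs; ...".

  step 2 ⇒ step 3: CACABCACABBACBACABCAC ⇒ CAC·AB·CAC·AB·BAC·CAC·AB·CAC·AB·BAC·BAC·AB·CAC·BAC·AB·CAC·AB·BAC·CAC·AB·CAC
    A ↦ AB
    B ↦ BAC
    C ↦ CAC

A->AB, B->BAC, C->CAC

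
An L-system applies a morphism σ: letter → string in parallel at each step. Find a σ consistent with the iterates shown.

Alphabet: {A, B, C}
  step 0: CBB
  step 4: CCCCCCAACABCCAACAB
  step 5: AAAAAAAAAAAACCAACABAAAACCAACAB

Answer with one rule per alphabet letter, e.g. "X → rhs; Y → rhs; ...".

A->C, B->AB, C->AA

  step 4 ⇒ step 5: CCCCCCAACABCCAACAB ⇒ AA·AA·AA·AA·AA·AA·C·C·AA·C·AB·AA·AA·C·C·AA·C·AB
    A ↦ C
    B ↦ AB
    C ↦ AA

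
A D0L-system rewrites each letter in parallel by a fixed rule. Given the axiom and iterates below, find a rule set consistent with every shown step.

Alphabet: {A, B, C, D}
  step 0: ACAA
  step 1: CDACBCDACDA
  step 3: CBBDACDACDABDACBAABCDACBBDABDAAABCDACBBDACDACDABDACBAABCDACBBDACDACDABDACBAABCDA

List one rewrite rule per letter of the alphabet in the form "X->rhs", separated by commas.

  step 0 ⇒ step 1: ACAA ⇒ CDA·CB·CDA·CDA
    A ↦ CDA
    C ↦ CB
    B ↦ BDA  (constrained at step 1)
    D ↦ AAB  (constrained at step 1)

A->CDA, B->BDA, C->CB, D->AAB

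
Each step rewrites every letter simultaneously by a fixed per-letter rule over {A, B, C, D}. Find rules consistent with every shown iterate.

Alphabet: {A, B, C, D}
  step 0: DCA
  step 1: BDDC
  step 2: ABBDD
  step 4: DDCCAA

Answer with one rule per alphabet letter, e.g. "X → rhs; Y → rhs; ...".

A->C, B->A, C->DD, D->B

  step 1 ⇒ step 2: BDDC ⇒ A·B·B·DD
    B ↦ A
    C ↦ DD
    D ↦ B
  step 0 ⇒ step 1: DCA ⇒ B·DD·C
    A ↦ C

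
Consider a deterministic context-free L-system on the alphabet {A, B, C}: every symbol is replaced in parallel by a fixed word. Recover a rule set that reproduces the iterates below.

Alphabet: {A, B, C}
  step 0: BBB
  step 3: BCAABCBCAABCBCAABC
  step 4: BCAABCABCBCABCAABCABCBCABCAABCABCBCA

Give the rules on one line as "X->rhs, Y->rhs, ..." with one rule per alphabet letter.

A->ABC, B->BC, C->A

  step 3 ⇒ step 4: BCAABCBCAABCBCAABC ⇒ BC·A·ABC·ABC·BC·A·BC·A·ABC·ABC·BC·A·BC·A·ABC·ABC·BC·A
    A ↦ ABC
    B ↦ BC
    C ↦ A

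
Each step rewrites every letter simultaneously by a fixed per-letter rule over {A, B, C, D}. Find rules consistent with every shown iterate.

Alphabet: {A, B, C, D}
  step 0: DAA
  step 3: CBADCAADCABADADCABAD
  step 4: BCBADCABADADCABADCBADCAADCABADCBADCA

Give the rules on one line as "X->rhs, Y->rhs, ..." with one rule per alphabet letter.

  step 3 ⇒ step 4: CBADCAADCABADADCABAD ⇒ B·CB·AD·CA·B·AD·AD·CA·B·AD·CB·AD·CA·AD·CA·B·AD·CB·AD·CA
    A ↦ AD
    B ↦ CB
    C ↦ B
    D ↦ CA

A->AD, B->CB, C->B, D->CA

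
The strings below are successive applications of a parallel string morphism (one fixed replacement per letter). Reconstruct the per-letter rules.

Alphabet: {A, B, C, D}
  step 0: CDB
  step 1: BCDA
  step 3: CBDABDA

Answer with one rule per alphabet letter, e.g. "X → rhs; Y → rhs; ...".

  step 0 ⇒ step 1: CDB ⇒ B·C·DA
    B ↦ DA
    C ↦ B
    D ↦ C
    A ↦ B  (constrained at step 1)

A->B, B->DA, C->B, D->C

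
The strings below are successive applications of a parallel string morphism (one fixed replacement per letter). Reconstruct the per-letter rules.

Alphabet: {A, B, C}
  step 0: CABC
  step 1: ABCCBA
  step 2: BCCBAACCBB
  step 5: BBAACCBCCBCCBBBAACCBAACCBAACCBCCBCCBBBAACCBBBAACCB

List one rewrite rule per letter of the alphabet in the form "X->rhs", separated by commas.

  step 1 ⇒ step 2: ABCCBA ⇒ B·CCB·A·A·CCB·B
    A ↦ B
    B ↦ CCB
    C ↦ A

A->B, B->CCB, C->A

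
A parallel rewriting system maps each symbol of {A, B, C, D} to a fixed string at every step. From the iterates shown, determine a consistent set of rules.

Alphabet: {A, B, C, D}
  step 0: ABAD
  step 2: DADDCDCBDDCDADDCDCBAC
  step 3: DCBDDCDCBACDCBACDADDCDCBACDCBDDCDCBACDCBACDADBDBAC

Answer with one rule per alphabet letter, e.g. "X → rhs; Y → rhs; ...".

  step 2 ⇒ step 3: DADDCDCBDDCDADDCDCBAC ⇒ DC·BD·DC·DC·BAC·DC·BAC·DAD·DC·DC·BAC·DC·BD·DC·DC·BAC·DC·BAC·DAD·BD·BAC
    A ↦ BD
    B ↦ DAD
    C ↦ BAC
    D ↦ DC

A->BD, B->DAD, C->BAC, D->DC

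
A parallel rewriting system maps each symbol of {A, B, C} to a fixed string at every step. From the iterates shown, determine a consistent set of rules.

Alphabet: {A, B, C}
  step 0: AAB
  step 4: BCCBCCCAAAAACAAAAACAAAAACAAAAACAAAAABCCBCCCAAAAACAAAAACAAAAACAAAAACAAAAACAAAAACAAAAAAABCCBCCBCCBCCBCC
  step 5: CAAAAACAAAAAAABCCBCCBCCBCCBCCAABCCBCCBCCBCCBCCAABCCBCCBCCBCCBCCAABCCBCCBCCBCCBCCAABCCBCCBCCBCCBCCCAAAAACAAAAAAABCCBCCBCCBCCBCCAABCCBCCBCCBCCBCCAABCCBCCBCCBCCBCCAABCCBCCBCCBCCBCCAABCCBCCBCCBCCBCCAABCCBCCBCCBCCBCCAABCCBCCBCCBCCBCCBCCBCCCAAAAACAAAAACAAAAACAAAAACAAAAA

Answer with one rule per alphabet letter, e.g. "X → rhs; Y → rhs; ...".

A->BCC, B->CA, C->AA

  step 4 ⇒ step 5: BCCBCCCAAAAACAAAAACAAAAACAAAAACAAAAABCCBCCCAAAAACAAAAACAAAAACAAAAACAAAAACAAAAACAAAAAAABCCBCCBCCBCCBCC ⇒ CA·AA·AA·CA·AA·AA·AA·BCC·BCC·BCC·BCC·BCC·AA·BCC·BCC·BCC·BCC·BCC·AA·BCC·BCC·BCC·BCC·BCC·AA·BCC·BCC·BCC·BCC·BCC·AA·BCC·BCC·BCC·BCC·BCC·CA·AA·AA·CA·AA·AA·AA·BCC·BCC·BCC·BCC·BCC·AA·BCC·BCC·BCC·BCC·BCC·AA·BCC·BCC·BCC·BCC·BCC·AA·BCC·BCC·BCC·BCC·BCC·AA·BCC·BCC·BCC·BCC·BCC·AA·BCC·BCC·BCC·BCC·BCC·AA·BCC·BCC·BCC·BCC·BCC·BCC·BCC·CA·AA·AA·CA·AA·AA·CA·AA·AA·CA·AA·AA·CA·AA·AA
    A ↦ BCC
    B ↦ CA
    C ↦ AA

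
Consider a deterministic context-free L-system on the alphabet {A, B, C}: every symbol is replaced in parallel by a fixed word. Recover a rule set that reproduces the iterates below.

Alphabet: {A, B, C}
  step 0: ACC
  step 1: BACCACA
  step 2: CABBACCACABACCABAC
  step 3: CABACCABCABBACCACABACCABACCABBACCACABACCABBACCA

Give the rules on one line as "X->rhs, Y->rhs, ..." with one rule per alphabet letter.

  step 2 ⇒ step 3: CABBACCACABACCABAC ⇒ CA·BAC·CAB·CAB·BAC·CA·CA·BAC·CA·BAC·CAB·BAC·CA·CA·BAC·CAB·BAC·CA
    A ↦ BAC
    B ↦ CAB
    C ↦ CA

A->BAC, B->CAB, C->CA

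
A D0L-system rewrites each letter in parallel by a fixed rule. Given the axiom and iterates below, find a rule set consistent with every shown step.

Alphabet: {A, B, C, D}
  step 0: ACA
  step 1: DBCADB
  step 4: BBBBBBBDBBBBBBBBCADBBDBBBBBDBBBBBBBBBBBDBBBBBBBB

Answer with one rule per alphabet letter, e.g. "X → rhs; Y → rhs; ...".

  step 0 ⇒ step 1: ACA ⇒ DB·CA·DB
    A ↦ DB
    C ↦ CA
    B ↦ BB  (constrained at step 1)
    D ↦ BD  (constrained at step 1)

A->DB, B->BB, C->CA, D->BD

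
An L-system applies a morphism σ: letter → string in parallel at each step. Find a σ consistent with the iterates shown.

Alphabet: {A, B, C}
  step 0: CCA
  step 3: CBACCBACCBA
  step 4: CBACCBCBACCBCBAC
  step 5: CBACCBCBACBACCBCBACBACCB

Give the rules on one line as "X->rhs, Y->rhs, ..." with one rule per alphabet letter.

A->C, B->A, C->CB

  step 4 ⇒ step 5: CBACCBCBACCBCBAC ⇒ CB·A·C·CB·CB·A·CB·A·C·CB·CB·A·CB·A·C·CB
    A ↦ C
    B ↦ A
    C ↦ CB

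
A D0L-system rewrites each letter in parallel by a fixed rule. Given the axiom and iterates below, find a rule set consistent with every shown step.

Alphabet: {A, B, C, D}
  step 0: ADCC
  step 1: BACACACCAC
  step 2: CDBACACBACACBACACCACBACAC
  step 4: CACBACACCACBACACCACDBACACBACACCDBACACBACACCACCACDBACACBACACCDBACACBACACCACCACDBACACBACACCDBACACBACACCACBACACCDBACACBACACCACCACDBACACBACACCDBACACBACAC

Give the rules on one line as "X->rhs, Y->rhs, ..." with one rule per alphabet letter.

  step 1 ⇒ step 2: BACACACCAC ⇒ CD·BA·CAC·BA·CAC·BA·CAC·CAC·BA·CAC
    A ↦ BA
    B ↦ CD
    C ↦ CAC
  step 0 ⇒ step 1: ADCC ⇒ BA·CA·CAC·CAC
    D ↦ CA

A->BA, B->CD, C->CAC, D->CA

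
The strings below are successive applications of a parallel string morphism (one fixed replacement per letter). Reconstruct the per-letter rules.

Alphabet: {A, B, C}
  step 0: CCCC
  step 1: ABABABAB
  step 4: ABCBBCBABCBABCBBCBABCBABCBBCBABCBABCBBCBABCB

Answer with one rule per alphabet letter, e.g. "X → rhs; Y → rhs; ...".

  step 0 ⇒ step 1: CCCC ⇒ AB·AB·AB·AB
    C ↦ AB
    A ↦ B  (constrained at step 1)
    B ↦ CB  (constrained at step 1)

A->B, B->CB, C->AB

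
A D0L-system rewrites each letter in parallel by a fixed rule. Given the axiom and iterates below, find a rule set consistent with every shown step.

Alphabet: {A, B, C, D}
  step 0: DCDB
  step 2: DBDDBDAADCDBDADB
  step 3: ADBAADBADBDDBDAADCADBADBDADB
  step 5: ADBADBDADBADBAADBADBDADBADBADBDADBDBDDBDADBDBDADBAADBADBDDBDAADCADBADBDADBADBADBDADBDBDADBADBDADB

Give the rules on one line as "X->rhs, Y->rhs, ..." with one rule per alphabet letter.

  step 2 ⇒ step 3: DBDDBDAADCDBDADB ⇒ A·DB·A·A·DB·A·DBD·DBD·A·ADC·A·DB·A·DBD·A·DB
    A ↦ DBD
    B ↦ DB
    C ↦ ADC
    D ↦ A

A->DBD, B->DB, C->ADC, D->A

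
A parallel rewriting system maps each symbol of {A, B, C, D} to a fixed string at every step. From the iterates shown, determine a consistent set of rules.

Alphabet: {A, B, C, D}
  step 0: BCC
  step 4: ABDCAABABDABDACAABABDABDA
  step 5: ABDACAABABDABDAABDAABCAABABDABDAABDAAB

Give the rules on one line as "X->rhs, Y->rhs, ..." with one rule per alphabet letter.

  step 4 ⇒ step 5: ABDCAABABDABDACAABABDABDA ⇒ AB·D·A·CA·AB·AB·D·AB·D·A·AB·D·A·AB·CA·AB·AB·D·AB·D·A·AB·D·A·AB
    A ↦ AB
    B ↦ D
    C ↦ CA
    D ↦ A

A->AB, B->D, C->CA, D->A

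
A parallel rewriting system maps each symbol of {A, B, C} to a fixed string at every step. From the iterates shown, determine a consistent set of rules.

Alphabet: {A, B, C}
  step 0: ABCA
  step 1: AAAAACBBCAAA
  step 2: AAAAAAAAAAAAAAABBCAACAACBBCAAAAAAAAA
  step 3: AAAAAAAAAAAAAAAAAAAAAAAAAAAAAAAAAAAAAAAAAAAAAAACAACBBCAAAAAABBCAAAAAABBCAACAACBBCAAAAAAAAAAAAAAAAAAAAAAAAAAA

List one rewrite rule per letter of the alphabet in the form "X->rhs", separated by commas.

  step 2 ⇒ step 3: AAAAAAAAAAAAAAABBCAACAACBBCAAAAAAAAA ⇒ AAA·AAA·AAA·AAA·AAA·AAA·AAA·AAA·AAA·AAA·AAA·AAA·AAA·AAA·AAA·AAC·AAC·BBC·AAA·AAA·BBC·AAA·AAA·BBC·AAC·AAC·BBC·AAA·AAA·AAA·AAA·AAA·AAA·AAA·AAA·AAA
    A ↦ AAA
    B ↦ AAC
    C ↦ BBC

A->AAA, B->AAC, C->BBC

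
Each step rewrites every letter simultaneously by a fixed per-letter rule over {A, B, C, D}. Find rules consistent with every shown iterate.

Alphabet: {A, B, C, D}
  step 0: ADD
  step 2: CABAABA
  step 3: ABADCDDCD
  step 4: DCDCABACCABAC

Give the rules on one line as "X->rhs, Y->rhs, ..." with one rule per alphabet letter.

  step 3 ⇒ step 4: ABADCDDCD ⇒ D·C·D·C·ABA·C·C·ABA·C
    A ↦ D
    B ↦ C
    C ↦ ABA
    D ↦ C

A->D, B->C, C->ABA, D->C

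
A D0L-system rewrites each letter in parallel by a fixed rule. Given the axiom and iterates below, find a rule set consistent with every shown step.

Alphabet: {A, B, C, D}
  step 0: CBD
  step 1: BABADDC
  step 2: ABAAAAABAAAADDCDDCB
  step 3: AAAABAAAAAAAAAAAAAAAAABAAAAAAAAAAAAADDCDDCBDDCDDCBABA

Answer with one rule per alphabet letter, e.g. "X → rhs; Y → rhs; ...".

A->AAA, B->ABA, C->B, D->DDC

  step 2 ⇒ step 3: ABAAAAABAAAADDCDDCB ⇒ AAA·ABA·AAA·AAA·AAA·AAA·AAA·ABA·AAA·AAA·AAA·AAA·DDC·DDC·B·DDC·DDC·B·ABA
    A ↦ AAA
    B ↦ ABA
    C ↦ B
    D ↦ DDC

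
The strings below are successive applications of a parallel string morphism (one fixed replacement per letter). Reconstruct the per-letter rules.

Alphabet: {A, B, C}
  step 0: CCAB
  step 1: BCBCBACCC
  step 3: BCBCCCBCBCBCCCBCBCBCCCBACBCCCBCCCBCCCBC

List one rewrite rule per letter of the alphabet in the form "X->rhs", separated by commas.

  step 0 ⇒ step 1: CCAB ⇒ BC·BC·BAC·CC
    A ↦ BAC
    B ↦ CC
    C ↦ BC

A->BAC, B->CC, C->BC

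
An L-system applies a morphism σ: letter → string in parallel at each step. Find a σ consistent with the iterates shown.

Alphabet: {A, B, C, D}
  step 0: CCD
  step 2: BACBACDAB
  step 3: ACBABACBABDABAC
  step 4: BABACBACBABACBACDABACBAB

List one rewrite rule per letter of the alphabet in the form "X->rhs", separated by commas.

  step 3 ⇒ step 4: ACBABACBABDABAC ⇒ B·AB·AC·B·AC·B·AB·AC·B·AC·DA·B·AC·B·AB
    A ↦ B
    B ↦ AC
    C ↦ AB
    D ↦ DA

A->B, B->AC, C->AB, D->DA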